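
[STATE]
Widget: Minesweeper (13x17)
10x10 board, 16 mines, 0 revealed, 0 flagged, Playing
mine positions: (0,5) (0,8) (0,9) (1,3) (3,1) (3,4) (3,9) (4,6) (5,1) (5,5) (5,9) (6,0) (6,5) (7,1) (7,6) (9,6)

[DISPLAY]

■■■■■■■■■■   
■■■■■■■■■■   
■■■■■■■■■■   
■■■■■■■■■■   
■■■■■■■■■■   
■■■■■■■■■■   
■■■■■■■■■■   
■■■■■■■■■■   
■■■■■■■■■■   
■■■■■■■■■■   
             
             
             
             
             
             
             


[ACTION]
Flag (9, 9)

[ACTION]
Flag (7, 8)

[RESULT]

■■■■■■■■■■   
■■■■■■■■■■   
■■■■■■■■■■   
■■■■■■■■■■   
■■■■■■■■■■   
■■■■■■■■■■   
■■■■■■■■■■   
■■■■■■■■⚑■   
■■■■■■■■■■   
■■■■■■■■■⚑   
             
             
             
             
             
             
             


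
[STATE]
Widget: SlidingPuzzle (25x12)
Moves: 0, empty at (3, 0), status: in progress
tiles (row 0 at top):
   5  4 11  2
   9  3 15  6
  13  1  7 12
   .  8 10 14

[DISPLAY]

┌────┬────┬────┬────┐    
│  5 │  4 │ 11 │  2 │    
├────┼────┼────┼────┤    
│  9 │  3 │ 15 │  6 │    
├────┼────┼────┼────┤    
│ 13 │  1 │  7 │ 12 │    
├────┼────┼────┼────┤    
│    │  8 │ 10 │ 14 │    
└────┴────┴────┴────┘    
Moves: 0                 
                         
                         


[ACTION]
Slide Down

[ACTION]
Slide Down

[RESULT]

┌────┬────┬────┬────┐    
│  5 │  4 │ 11 │  2 │    
├────┼────┼────┼────┤    
│    │  3 │ 15 │  6 │    
├────┼────┼────┼────┤    
│  9 │  1 │  7 │ 12 │    
├────┼────┼────┼────┤    
│ 13 │  8 │ 10 │ 14 │    
└────┴────┴────┴────┘    
Moves: 2                 
                         
                         


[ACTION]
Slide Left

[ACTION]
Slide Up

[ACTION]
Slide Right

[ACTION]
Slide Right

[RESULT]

┌────┬────┬────┬────┐    
│  5 │  4 │ 11 │  2 │    
├────┼────┼────┼────┤    
│  3 │  1 │ 15 │  6 │    
├────┼────┼────┼────┤    
│    │  9 │  7 │ 12 │    
├────┼────┼────┼────┤    
│ 13 │  8 │ 10 │ 14 │    
└────┴────┴────┴────┘    
Moves: 5                 
                         
                         


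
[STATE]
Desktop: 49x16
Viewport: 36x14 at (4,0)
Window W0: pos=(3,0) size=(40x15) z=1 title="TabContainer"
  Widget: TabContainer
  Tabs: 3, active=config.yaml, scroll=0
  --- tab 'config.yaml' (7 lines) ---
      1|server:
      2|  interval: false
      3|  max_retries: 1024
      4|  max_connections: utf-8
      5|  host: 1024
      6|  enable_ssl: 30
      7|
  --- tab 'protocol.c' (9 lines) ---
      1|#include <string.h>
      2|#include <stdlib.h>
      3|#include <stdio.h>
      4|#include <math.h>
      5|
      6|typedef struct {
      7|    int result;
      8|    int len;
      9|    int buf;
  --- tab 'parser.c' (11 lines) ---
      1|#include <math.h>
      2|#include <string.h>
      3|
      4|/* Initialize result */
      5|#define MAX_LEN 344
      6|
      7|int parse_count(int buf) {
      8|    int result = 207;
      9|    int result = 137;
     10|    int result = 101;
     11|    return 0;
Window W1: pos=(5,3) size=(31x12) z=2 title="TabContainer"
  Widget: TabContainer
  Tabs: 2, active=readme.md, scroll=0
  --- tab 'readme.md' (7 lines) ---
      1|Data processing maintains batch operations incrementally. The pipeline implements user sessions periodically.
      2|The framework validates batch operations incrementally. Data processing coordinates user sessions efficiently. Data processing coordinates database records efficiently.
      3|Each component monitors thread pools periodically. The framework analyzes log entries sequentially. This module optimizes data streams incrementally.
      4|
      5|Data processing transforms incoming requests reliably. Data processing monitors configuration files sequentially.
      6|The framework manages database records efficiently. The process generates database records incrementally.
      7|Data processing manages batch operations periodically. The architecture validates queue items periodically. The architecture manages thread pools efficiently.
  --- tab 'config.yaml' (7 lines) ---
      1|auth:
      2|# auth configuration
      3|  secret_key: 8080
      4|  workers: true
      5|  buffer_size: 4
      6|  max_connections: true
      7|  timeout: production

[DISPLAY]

━━━━━━━━━━━━━━━━━━━━━━━━━━━━━━━━━━━━
 TabContainer                       
────────────────────────────────────
[┏━━━━━━━━━━━━━━━━━━━━━━━━━━━━━┓er.c
─┃ TabContainer                ┃────
s┠─────────────────────────────┨    
 ┃[readme.md]│ config.yaml     ┃    
 ┃─────────────────────────────┃    
 ┃Data processing maintains bat┃    
 ┃The framework validates batch┃    
 ┃Each component monitors threa┃    
 ┃                             ┃    
 ┃Data processing transforms in┃    
 ┃The framework manages databas┃    


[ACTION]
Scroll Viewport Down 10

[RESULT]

────────────────────────────────────
[┏━━━━━━━━━━━━━━━━━━━━━━━━━━━━━┓er.c
─┃ TabContainer                ┃────
s┠─────────────────────────────┨    
 ┃[readme.md]│ config.yaml     ┃    
 ┃─────────────────────────────┃    
 ┃Data processing maintains bat┃    
 ┃The framework validates batch┃    
 ┃Each component monitors threa┃    
 ┃                             ┃    
 ┃Data processing transforms in┃    
 ┃The framework manages databas┃    
━┗━━━━━━━━━━━━━━━━━━━━━━━━━━━━━┛━━━━
                                    


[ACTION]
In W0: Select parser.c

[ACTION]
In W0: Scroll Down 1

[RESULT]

────────────────────────────────────
 ┏━━━━━━━━━━━━━━━━━━━━━━━━━━━━━┓er.c
─┃ TabContainer                ┃────
#┠─────────────────────────────┨    
 ┃[readme.md]│ config.yaml     ┃    
/┃─────────────────────────────┃    
#┃Data processing maintains bat┃    
 ┃The framework validates batch┃    
i┃Each component monitors threa┃    
 ┃                             ┃    
 ┃Data processing transforms in┃    
 ┃The framework manages databas┃    
━┗━━━━━━━━━━━━━━━━━━━━━━━━━━━━━┛━━━━
                                    


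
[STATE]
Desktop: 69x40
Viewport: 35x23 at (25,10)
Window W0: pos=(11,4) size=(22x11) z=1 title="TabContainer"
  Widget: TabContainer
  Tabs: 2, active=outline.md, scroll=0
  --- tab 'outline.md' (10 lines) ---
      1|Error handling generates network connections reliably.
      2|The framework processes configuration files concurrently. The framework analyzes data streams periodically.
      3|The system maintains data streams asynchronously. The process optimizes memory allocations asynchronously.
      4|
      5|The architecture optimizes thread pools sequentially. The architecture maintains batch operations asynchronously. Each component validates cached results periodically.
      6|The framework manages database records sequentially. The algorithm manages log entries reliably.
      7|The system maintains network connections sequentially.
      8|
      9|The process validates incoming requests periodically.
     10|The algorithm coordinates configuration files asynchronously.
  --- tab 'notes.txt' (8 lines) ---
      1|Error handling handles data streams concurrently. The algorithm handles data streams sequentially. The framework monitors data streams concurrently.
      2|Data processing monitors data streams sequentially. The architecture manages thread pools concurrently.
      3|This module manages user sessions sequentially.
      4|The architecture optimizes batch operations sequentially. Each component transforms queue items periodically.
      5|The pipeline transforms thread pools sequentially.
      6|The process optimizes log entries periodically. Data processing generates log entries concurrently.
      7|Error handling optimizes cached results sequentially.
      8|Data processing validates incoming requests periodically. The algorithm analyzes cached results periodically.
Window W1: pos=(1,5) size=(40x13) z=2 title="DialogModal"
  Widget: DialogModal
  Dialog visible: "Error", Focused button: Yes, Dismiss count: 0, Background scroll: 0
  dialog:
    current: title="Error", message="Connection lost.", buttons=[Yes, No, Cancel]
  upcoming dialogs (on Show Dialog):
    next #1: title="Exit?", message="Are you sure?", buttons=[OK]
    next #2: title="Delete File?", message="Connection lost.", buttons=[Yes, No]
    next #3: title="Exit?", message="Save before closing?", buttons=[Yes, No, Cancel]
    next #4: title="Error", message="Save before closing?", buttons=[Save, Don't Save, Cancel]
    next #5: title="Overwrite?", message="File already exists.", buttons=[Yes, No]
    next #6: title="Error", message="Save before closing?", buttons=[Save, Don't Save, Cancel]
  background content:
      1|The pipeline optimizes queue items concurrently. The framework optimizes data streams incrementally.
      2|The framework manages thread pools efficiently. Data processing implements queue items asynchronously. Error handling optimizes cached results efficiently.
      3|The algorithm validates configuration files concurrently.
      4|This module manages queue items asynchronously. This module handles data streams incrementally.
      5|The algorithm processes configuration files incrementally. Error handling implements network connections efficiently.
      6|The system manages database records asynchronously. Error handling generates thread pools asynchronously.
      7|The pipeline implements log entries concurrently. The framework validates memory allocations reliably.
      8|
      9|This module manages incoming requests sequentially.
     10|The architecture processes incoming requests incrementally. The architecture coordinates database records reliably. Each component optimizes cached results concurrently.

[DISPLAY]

──────┐uration ┃                   
      │s asynch┃                   
ost.  │uration ┃                   
ncel  │cords as┃                   
──────┘tries co┃                   
               ┃                   
oming requests ┃                   
━━━━━━━━━━━━━━━┛                   
                                   
                                   
                                   
                                   
                                   
                                   
                                   
                                   
                                   
                                   
                                   
                                   
                                   
                                   
                                   


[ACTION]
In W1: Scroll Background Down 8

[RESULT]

──────┐        ┃                   
      │        ┃                   
ost.  │        ┃                   
ncel  │        ┃                   
──────┘        ┃                   
               ┃                   
               ┃                   
━━━━━━━━━━━━━━━┛                   
                                   
                                   
                                   
                                   
                                   
                                   
                                   
                                   
                                   
                                   
                                   
                                   
                                   
                                   
                                   


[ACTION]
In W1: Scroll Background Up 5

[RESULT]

──────┐cords as┃                   
      │tries co┃                   
ost.  │        ┃                   
ncel  │equests ┃                   
──────┘oming re┃                   
               ┃                   
               ┃                   
━━━━━━━━━━━━━━━┛                   
                                   
                                   
                                   
                                   
                                   
                                   
                                   
                                   
                                   
                                   
                                   
                                   
                                   
                                   
                                   


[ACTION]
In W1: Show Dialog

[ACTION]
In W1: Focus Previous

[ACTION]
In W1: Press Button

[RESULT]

base records as┃                   
 log entries co┃                   
               ┃                   
oming requests ┃                   
ses incoming re┃                   
               ┃                   
               ┃                   
━━━━━━━━━━━━━━━┛                   
                                   
                                   
                                   
                                   
                                   
                                   
                                   
                                   
                                   
                                   
                                   
                                   
                                   
                                   
                                   


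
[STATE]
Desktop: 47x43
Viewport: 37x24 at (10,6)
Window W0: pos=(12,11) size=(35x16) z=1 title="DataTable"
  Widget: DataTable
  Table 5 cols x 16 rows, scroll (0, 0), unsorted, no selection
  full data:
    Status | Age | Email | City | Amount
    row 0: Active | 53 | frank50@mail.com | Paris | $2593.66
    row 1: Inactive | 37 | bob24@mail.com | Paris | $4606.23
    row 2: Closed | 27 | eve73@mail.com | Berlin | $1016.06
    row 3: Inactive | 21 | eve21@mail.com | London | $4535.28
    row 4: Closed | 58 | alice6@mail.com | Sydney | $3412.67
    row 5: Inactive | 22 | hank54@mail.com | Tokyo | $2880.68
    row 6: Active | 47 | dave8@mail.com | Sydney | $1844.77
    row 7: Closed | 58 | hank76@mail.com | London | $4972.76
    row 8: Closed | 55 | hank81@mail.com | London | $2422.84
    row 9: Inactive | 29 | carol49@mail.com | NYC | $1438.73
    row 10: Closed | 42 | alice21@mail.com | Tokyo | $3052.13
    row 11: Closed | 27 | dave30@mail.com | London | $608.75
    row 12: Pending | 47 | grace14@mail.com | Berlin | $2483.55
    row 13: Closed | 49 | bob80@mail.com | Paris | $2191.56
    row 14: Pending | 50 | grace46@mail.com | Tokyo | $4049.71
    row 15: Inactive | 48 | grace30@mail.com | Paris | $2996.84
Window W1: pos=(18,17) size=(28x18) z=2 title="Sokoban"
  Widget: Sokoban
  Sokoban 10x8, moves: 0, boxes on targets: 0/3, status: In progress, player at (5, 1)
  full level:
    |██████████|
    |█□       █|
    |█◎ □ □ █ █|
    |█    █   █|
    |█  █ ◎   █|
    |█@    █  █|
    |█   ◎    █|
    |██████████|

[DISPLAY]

                                     
                                     
                                     
                                     
                                     
  ┏━━━━━━━━━━━━━━━━━━━━━━━━━━━━━━━━━┓
  ┃ DataTable                       ┃
  ┠─────────────────────────────────┨
  ┃Status  │Age│Email           │Cit┃
  ┃────────┼───┼────────────────┼───┃
  ┃Active  │53 │frank50@mail.com│Par┃
  ┃Inact┏━━━━━━━━━━━━━━━━━━━━━━━━━━┓┃
  ┃Close┃ Sokoban                  ┃┃
  ┃Inact┠──────────────────────────┨┃
  ┃Close┃██████████                ┃┃
  ┃Inact┃█□       █                ┃┃
  ┃Activ┃█◎ □ □ █ █                ┃┃
  ┃Close┃█    █   █                ┃┃
  ┃Close┃█  █ ◎   █                ┃┃
  ┃Inact┃█@    █  █                ┃┃
  ┗━━━━━┃█   ◎    █                ┃┛
        ┃██████████                ┃ 
        ┃Moves: 0  0/3             ┃ 
        ┃                          ┃ 


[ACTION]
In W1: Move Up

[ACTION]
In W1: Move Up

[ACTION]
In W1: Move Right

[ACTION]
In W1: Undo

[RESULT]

                                     
                                     
                                     
                                     
                                     
  ┏━━━━━━━━━━━━━━━━━━━━━━━━━━━━━━━━━┓
  ┃ DataTable                       ┃
  ┠─────────────────────────────────┨
  ┃Status  │Age│Email           │Cit┃
  ┃────────┼───┼────────────────┼───┃
  ┃Active  │53 │frank50@mail.com│Par┃
  ┃Inact┏━━━━━━━━━━━━━━━━━━━━━━━━━━┓┃
  ┃Close┃ Sokoban                  ┃┃
  ┃Inact┠──────────────────────────┨┃
  ┃Close┃██████████                ┃┃
  ┃Inact┃█□       █                ┃┃
  ┃Activ┃█◎ □ □ █ █                ┃┃
  ┃Close┃█@   █   █                ┃┃
  ┃Close┃█  █ ◎   █                ┃┃
  ┃Inact┃█     █  █                ┃┃
  ┗━━━━━┃█   ◎    █                ┃┛
        ┃██████████                ┃ 
        ┃Moves: 2  0/3             ┃ 
        ┃                          ┃ 


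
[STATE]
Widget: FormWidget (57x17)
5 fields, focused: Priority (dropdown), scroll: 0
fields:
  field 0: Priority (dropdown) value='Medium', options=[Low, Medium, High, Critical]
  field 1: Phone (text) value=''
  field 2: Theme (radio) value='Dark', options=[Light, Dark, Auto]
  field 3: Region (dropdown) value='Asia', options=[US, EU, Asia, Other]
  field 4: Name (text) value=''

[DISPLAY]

> Priority:   [Medium                                  ▼]
  Phone:      [                                         ]
  Theme:      ( ) Light  (●) Dark  ( ) Auto              
  Region:     [Asia                                    ▼]
  Name:       [                                         ]
                                                         
                                                         
                                                         
                                                         
                                                         
                                                         
                                                         
                                                         
                                                         
                                                         
                                                         
                                                         


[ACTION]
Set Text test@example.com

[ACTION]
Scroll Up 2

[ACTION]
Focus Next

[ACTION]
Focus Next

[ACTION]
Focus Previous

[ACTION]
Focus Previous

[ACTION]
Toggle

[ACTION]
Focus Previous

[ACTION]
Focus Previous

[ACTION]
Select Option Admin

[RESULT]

  Priority:   [Medium                                  ▼]
  Phone:      [                                         ]
  Theme:      ( ) Light  (●) Dark  ( ) Auto              
> Region:     [Asia                                    ▼]
  Name:       [                                         ]
                                                         
                                                         
                                                         
                                                         
                                                         
                                                         
                                                         
                                                         
                                                         
                                                         
                                                         
                                                         


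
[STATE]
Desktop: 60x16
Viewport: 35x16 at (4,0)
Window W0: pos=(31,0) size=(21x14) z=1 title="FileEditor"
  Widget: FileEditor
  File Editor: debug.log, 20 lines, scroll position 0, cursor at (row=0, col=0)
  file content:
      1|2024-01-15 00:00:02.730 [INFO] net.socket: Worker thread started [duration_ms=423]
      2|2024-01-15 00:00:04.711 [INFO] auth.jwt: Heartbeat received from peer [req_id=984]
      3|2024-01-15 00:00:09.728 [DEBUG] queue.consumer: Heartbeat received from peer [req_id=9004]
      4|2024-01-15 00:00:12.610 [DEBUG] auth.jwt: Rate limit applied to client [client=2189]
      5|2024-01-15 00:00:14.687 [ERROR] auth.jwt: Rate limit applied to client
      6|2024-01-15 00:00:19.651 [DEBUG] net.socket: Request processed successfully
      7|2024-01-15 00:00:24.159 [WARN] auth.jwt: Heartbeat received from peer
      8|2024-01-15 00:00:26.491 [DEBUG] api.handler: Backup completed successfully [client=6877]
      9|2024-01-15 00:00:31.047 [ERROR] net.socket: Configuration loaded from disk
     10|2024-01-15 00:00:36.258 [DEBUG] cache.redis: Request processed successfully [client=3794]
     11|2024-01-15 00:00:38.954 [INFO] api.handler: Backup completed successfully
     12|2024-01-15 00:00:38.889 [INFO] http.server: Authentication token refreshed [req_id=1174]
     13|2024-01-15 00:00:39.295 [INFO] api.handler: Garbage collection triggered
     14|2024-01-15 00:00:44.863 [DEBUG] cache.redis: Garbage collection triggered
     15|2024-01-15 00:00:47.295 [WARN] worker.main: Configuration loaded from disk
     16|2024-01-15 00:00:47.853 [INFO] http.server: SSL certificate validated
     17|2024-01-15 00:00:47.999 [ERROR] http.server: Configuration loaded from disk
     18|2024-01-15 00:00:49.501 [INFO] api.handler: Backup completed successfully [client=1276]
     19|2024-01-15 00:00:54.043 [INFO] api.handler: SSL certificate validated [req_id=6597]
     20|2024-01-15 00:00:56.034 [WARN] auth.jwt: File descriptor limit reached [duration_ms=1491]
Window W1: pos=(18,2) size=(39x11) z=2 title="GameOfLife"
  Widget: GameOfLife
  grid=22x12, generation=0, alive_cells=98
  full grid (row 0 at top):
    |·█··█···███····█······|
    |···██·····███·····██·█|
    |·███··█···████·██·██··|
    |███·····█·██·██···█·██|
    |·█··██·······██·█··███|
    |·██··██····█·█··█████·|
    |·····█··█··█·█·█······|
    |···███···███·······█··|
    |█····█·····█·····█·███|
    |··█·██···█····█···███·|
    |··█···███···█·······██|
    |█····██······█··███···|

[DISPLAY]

                           ┏━━━━━━━
                           ┃ FileEd
              ┏━━━━━━━━━━━━━━━━━━━━
              ┃ GameOfLife         
              ┠────────────────────
              ┃Gen: 0              
              ┃███·····█·██·██···█·
              ┃·█··██·······██·█··█
              ┃·██··██····█·█··████
              ┃·····█··█··█·█·█····
              ┃···███···███·······█
              ┃█····█·····█·····█·█
              ┗━━━━━━━━━━━━━━━━━━━━
                           ┗━━━━━━━
                                   
                                   


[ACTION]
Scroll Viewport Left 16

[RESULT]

                               ┏━━━
                               ┃ Fi
                  ┏━━━━━━━━━━━━━━━━
                  ┃ GameOfLife     
                  ┠────────────────
                  ┃Gen: 0          
                  ┃███·····█·██·██·
                  ┃·█··██·······██·
                  ┃·██··██····█·█··
                  ┃·····█··█··█·█·█
                  ┃···███···███····
                  ┃█····█·····█····
                  ┗━━━━━━━━━━━━━━━━
                               ┗━━━
                                   
                                   


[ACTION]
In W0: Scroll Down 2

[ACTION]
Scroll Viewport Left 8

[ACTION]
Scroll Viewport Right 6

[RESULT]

                         ┏━━━━━━━━━
                         ┃ FileEdit
            ┏━━━━━━━━━━━━━━━━━━━━━━
            ┃ GameOfLife           
            ┠──────────────────────
            ┃Gen: 0                
            ┃███·····█·██·██···█·██
            ┃·█··██·······██·█··███
            ┃·██··██····█·█··█████·
            ┃·····█··█··█·█·█······
            ┃···███···███·······█··
            ┃█····█·····█·····█·███
            ┗━━━━━━━━━━━━━━━━━━━━━━
                         ┗━━━━━━━━━
                                   
                                   


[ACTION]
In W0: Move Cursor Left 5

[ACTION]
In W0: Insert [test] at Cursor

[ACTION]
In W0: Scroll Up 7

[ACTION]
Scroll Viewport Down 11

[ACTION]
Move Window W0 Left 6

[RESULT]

                   ┏━━━━━━━━━━━━━━━
                   ┃ FileEditor    
            ┏━━━━━━━━━━━━━━━━━━━━━━
            ┃ GameOfLife           
            ┠──────────────────────
            ┃Gen: 0                
            ┃███·····█·██·██···█·██
            ┃·█··██·······██·█··███
            ┃·██··██····█·█··█████·
            ┃·····█··█··█·█·█······
            ┃···███···███·······█··
            ┃█····█·····█·····█·███
            ┗━━━━━━━━━━━━━━━━━━━━━━
                   ┗━━━━━━━━━━━━━━━
                                   
                                   


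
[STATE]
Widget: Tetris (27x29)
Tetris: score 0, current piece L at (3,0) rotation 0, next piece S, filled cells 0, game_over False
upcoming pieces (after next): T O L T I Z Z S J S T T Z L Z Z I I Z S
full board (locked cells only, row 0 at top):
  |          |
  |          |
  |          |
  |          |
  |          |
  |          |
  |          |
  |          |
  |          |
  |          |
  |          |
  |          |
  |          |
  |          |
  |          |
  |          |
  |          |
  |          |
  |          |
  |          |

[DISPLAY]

     ▒    │Next:           
   ▒▒▒    │ ░░             
          │░░              
          │                
          │                
          │                
          │Score:          
          │0               
          │                
          │                
          │                
          │                
          │                
          │                
          │                
          │                
          │                
          │                
          │                
          │                
          │                
          │                
          │                
          │                
          │                
          │                
          │                
          │                
          │                


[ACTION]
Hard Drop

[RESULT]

    ░░    │Next:           
   ░░     │ ▒              
          │▒▒▒             
          │                
          │                
          │                
          │Score:          
          │0               
          │                
          │                
          │                
          │                
          │                
          │                
          │                
          │                
          │                
          │                
     ▒    │                
   ▒▒▒    │                
          │                
          │                
          │                
          │                
          │                
          │                
          │                
          │                
          │                


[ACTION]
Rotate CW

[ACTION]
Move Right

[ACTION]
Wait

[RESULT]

          │Next:           
    ░     │ ▒              
    ░░    │▒▒▒             
     ░    │                
          │                
          │                
          │Score:          
          │0               
          │                
          │                
          │                
          │                
          │                
          │                
          │                
          │                
          │                
          │                
     ▒    │                
   ▒▒▒    │                
          │                
          │                
          │                
          │                
          │                
          │                
          │                
          │                
          │                


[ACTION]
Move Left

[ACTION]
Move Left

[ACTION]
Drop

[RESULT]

          │Next:           
          │ ▒              
  ░       │▒▒▒             
  ░░      │                
   ░      │                
          │                
          │Score:          
          │0               
          │                
          │                
          │                
          │                
          │                
          │                
          │                
          │                
          │                
          │                
     ▒    │                
   ▒▒▒    │                
          │                
          │                
          │                
          │                
          │                
          │                
          │                
          │                
          │                


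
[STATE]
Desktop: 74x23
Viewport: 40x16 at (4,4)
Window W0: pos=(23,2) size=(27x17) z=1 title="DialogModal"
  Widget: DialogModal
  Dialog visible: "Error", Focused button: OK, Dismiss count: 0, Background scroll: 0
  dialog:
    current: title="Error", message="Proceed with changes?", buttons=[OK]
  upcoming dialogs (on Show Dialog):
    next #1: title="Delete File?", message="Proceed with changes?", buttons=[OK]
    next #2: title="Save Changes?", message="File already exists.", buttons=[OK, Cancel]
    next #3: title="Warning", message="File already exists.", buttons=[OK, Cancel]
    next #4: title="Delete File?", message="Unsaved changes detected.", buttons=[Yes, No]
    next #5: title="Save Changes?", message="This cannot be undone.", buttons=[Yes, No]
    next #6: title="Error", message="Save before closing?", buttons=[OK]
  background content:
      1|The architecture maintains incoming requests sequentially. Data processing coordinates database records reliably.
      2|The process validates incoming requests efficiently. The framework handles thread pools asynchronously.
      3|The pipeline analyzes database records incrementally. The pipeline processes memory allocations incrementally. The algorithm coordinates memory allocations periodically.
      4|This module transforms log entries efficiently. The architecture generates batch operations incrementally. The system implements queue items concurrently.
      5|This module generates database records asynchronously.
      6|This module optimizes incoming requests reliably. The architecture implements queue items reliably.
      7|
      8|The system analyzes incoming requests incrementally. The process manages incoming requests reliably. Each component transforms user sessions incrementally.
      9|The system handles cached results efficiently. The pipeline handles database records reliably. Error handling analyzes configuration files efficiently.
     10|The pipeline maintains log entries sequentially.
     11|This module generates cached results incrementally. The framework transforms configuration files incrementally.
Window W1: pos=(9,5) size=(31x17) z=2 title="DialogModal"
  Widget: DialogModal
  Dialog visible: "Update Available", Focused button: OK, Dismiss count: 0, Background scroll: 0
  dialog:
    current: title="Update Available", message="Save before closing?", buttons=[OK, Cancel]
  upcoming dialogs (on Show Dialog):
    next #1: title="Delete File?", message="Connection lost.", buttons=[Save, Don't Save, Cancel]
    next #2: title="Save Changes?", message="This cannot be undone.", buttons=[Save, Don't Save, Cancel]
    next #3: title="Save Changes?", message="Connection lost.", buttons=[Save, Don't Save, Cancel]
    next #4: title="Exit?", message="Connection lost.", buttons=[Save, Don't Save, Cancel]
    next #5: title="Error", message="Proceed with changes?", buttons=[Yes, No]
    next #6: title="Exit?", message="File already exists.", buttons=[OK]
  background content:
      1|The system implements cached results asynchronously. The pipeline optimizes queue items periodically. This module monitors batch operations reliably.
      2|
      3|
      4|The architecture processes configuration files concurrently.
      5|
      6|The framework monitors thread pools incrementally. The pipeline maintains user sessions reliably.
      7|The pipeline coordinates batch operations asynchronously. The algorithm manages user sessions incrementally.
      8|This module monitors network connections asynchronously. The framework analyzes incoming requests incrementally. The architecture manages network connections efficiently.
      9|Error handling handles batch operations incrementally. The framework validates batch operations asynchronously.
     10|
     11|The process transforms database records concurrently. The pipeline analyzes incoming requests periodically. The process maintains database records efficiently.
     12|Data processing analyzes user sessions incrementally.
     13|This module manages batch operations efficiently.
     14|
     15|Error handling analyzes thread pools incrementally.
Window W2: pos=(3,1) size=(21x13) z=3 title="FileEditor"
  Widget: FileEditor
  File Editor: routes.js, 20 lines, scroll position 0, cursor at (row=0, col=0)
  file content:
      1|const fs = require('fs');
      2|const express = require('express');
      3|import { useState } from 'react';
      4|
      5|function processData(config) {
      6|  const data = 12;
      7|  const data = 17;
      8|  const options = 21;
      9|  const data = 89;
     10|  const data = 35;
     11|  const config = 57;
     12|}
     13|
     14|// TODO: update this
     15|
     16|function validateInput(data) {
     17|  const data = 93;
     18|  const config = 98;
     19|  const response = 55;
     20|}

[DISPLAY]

█onst fs = require▲┃────────────────────
const express = re█┃━━━━━━━━━━━━━━━┓ mai
import { useState ░┃               ┃date
                  ░┃───────────────┨lyze
function processDa░┃lements cached ┃sfor
  const data = 12;░┃               ┃────
  const data = 17;░┃               ┃    
  const options = ░┃re processes co┃chan
  const data = 89;▼┃───────────┐   ┃    
━━━━━━━━━━━━━━━━━━━┛vailable   │ead┃────
     ┃Th│ Save before closing? │atc┃ntai
     ┃Th│    [OK]  Cancel      │rk ┃rate
     ┃Er└──────────────────────┘ch ┃    
     ┃                             ┃    
     ┃The process transforms databa┃━━━━
     ┃Data processing analyzes user┃    


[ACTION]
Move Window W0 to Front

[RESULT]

█onst fs = require▲┠────────────────────
const express = re█┃The architecture mai
import { useState ░┃The process validate
                  ░┃The pipeline analyze
function processDa░┃This module transfor
  const data = 12;░┃Th┌─────────────────
  const data = 17;░┃Th│       Error     
  const options = ░┃  │Proceed with chan
  const data = 89;▼┃Th│        [OK]     
━━━━━━━━━━━━━━━━━━━┃Th└─────────────────
     ┃Th│ Save befo┃The pipeline maintai
     ┃Th│    [OK]  ┃This module generate
     ┃Er└──────────┃                    
     ┃             ┃                    
     ┃The process t┗━━━━━━━━━━━━━━━━━━━━
     ┃Data processing analyzes user┃    


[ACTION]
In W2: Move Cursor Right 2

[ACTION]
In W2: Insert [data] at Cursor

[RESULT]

codata█st fs = req▲┠────────────────────
const express = re█┃The architecture mai
import { useState ░┃The process validate
                  ░┃The pipeline analyze
function processDa░┃This module transfor
  const data = 12;░┃Th┌─────────────────
  const data = 17;░┃Th│       Error     
  const options = ░┃  │Proceed with chan
  const data = 89;▼┃Th│        [OK]     
━━━━━━━━━━━━━━━━━━━┃Th└─────────────────
     ┃Th│ Save befo┃The pipeline maintai
     ┃Th│    [OK]  ┃This module generate
     ┃Er└──────────┃                    
     ┃             ┃                    
     ┃The process t┗━━━━━━━━━━━━━━━━━━━━
     ┃Data processing analyzes user┃    
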